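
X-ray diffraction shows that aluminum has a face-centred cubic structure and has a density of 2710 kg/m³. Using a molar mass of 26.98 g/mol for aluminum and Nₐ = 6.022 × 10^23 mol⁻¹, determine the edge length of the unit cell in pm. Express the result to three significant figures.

With Z = 4 atoms per FCC cell, a³ = Z·M/(N_A·ρ) = 4 × 26.98 / (6.022 × 10²³ × 2.710 g/cm³) = 6.613 × 10^-23 cm³.
a = (6.613 × 10^-23)^(1/3) = 4.044 × 10^-8 cm = 404 pm.

404 pm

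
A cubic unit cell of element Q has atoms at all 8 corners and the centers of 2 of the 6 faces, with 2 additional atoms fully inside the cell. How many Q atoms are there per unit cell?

Corner atoms are shared by 8 cells (1/8 each), face atoms by 2 (1/2 each), interior atoms are unshared.
Net atoms = 8 × 1/8 + 2 × 1/2 + 2 = 1 + 1 + 2 = 4.

4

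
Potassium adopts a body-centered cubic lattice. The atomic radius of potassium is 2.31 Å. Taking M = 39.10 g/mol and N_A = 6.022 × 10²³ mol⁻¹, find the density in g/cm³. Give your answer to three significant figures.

In a BCC lattice, atoms touch along the body diagonal, so √3·a = 4r, giving a = 5.335 Å = 5.335 × 10^-8 cm.
With Z = 2, ρ = Z·M/(N_A·a³) = 2 × 39.10 / (6.022 × 10²³ × 1.518 × 10^-22) = 0.8553 g/cm³.

0.855 g/cm³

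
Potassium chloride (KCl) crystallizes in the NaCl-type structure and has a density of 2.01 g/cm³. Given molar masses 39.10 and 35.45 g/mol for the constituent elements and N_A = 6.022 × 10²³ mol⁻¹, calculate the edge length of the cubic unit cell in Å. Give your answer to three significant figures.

6.27 Å

M(KCl) = 74.55 g/mol; Z = 4 formula units per cell.
a³ = Z·M/(N_A·ρ) = 4 × 74.55 / (6.022 × 10²³ × 2.01) = 2.464 × 10^-22 cm³, so a = 6.269 × 10^-8 cm = 6.27 Å.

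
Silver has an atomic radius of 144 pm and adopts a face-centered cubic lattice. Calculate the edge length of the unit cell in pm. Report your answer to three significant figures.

In an FCC lattice, atoms touch along the face diagonal, so √2·a = 4r.
a = 4r/√2 = 4 × 144 / 1.4142 = 407 pm.

407 pm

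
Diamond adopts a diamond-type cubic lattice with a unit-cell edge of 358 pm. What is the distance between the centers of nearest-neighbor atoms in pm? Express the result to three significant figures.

In a diamond cubic structure, nearest neighbors lie along the body diagonal with √3·a = 8r; the nearest-neighbor distance equals 2r = 0.4330·a.
d = 0.4330 × 358 = 155 pm.

155 pm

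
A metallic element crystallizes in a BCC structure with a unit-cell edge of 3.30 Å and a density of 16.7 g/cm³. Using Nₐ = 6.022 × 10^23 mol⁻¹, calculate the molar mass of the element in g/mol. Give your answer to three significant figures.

181 g/mol

A BCC cell has Z = 2 atoms; a = 3.300 × 10^-8 cm.
M = ρ·N_A·a³/Z = 16.7 × 6.022 × 10²³ × 3.594 × 10^-23 / 2 = 181 g/mol.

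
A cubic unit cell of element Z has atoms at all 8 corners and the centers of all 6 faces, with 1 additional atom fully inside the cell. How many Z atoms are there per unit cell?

Corner atoms are shared by 8 cells (1/8 each), face atoms by 2 (1/2 each), interior atoms are unshared.
Net atoms = 8 × 1/8 + 6 × 1/2 + 1 = 1 + 3 + 1 = 5.

5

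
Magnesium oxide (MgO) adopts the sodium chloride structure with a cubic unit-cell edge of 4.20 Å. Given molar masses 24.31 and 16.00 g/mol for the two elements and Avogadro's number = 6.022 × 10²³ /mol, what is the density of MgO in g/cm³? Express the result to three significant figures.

3.61 g/cm³

The sodium chloride structure contains Z = 4 formula units per cell; M(MgO) = 24.31 + 16.00 = 40.31 g/mol.
a³ = (4.200 × 10^-8 cm)³ = 7.409 × 10^-23 cm³.
ρ = 4 × 40.31 / (6.022 × 10²³ × 7.409 × 10^-23) = 3.614 g/cm³.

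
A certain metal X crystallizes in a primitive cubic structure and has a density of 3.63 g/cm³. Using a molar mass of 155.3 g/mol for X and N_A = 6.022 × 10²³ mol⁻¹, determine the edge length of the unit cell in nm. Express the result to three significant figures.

0.414 nm

With Z = 1 atom per simple cubic cell, a³ = Z·M/(N_A·ρ) = 1 × 155.3 / (6.022 × 10²³ × 3.630 g/cm³) = 7.104 × 10^-23 cm³.
a = (7.104 × 10^-23)^(1/3) = 4.142 × 10^-8 cm = 0.414 nm.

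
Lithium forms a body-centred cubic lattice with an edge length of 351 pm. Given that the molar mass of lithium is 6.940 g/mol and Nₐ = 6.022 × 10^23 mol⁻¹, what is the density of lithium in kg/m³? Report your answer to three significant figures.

533 kg/m³

A BCC unit cell contains Z = 2 atoms.
Cell volume: a³ = (351 pm)³ = (3.510 × 10^-8 cm)³ = 4.324 × 10^-23 cm³.
ρ = Z·M/(N_A·a³) = 2 × 6.940 / (6.022 × 10²³ × 4.324 × 10^-23) = 0.5330 g/cm³ = 533 kg/m³.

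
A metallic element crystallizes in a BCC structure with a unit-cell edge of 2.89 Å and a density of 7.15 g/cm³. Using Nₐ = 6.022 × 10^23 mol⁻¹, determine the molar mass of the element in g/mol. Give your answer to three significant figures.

52.0 g/mol

A BCC cell has Z = 2 atoms; a = 2.890 × 10^-8 cm.
M = ρ·N_A·a³/Z = 7.15 × 6.022 × 10²³ × 2.414 × 10^-23 / 2 = 52.0 g/mol.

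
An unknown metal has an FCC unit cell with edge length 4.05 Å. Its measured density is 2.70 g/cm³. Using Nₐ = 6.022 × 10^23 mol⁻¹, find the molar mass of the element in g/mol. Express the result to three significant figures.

An FCC cell has Z = 4 atoms; a = 4.050 × 10^-8 cm.
M = ρ·N_A·a³/Z = 2.70 × 6.022 × 10²³ × 6.643 × 10^-23 / 4 = 27.0 g/mol.

27.0 g/mol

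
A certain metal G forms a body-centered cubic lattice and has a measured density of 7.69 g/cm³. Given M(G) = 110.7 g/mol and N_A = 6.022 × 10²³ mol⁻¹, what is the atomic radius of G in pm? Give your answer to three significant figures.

157 pm

For a BCC cell (Z = 2), a³ = Z·M/(N_A·ρ) = 2 × 110.7 / (6.022 × 10²³ × 7.690) = 4.781 × 10^-23 cm³, so a = 3.629 × 10^-8 cm = 362.9 pm.
Atoms touch along the body diagonal, so √3·a = 4r, so r = 0.4330 × a = 157 pm.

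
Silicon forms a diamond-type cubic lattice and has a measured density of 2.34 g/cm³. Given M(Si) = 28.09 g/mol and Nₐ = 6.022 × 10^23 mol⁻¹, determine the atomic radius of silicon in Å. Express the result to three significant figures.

1.17 Å

For a diamond cubic cell (Z = 8), a³ = Z·M/(N_A·ρ) = 8 × 28.09 / (6.022 × 10²³ × 2.340) = 1.595 × 10^-22 cm³, so a = 5.423 × 10^-8 cm = 5.423 Å.
Nearest neighbors lie along the body diagonal with √3·a = 8r, so r = 0.2165 × a = 1.17 Å.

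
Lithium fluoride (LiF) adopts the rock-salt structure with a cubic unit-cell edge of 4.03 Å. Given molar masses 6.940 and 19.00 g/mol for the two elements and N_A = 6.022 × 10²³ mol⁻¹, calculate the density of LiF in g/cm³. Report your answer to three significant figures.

2.63 g/cm³

The rock-salt structure contains Z = 4 formula units per cell; M(LiF) = 6.940 + 19.00 = 25.94 g/mol.
a³ = (4.030 × 10^-8 cm)³ = 6.545 × 10^-23 cm³.
ρ = 4 × 25.94 / (6.022 × 10²³ × 6.545 × 10^-23) = 2.633 g/cm³.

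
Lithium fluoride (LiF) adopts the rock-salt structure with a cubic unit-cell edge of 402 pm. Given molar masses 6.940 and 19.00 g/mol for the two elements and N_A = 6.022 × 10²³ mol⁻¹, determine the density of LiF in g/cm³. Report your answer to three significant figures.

2.65 g/cm³

The rock-salt structure contains Z = 4 formula units per cell; M(LiF) = 6.940 + 19.00 = 25.94 g/mol.
a³ = (4.020 × 10^-8 cm)³ = 6.496 × 10^-23 cm³.
ρ = 4 × 25.94 / (6.022 × 10²³ × 6.496 × 10^-23) = 2.652 g/cm³.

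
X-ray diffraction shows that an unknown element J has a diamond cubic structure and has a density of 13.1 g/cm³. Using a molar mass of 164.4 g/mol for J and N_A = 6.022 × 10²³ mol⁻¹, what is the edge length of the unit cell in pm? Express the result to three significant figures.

With Z = 8 atoms per diamond cubic cell, a³ = Z·M/(N_A·ρ) = 8 × 164.4 / (6.022 × 10²³ × 13.10 g/cm³) = 1.667 × 10^-22 cm³.
a = (1.667 × 10^-22)^(1/3) = 5.504 × 10^-8 cm = 550 pm.

550 pm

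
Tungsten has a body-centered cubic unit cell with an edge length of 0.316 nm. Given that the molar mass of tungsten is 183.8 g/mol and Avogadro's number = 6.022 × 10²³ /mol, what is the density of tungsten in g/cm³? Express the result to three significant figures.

A BCC unit cell contains Z = 2 atoms.
Cell volume: a³ = (0.316 nm)³ = (3.160 × 10^-8 cm)³ = 3.155 × 10^-23 cm³.
ρ = Z·M/(N_A·a³) = 2 × 183.8 / (6.022 × 10²³ × 3.155 × 10^-23) = 19.35 g/cm³.

19.3 g/cm³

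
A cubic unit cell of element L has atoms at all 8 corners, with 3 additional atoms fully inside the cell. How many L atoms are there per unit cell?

4

Corner atoms are shared by 8 cells (1/8 each), interior atoms are unshared.
Net atoms = 8 × 1/8 + 3 = 1 + 3 = 4.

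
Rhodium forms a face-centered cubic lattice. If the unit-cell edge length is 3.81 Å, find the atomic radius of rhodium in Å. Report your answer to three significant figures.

In an FCC lattice, atoms touch along the face diagonal, so √2·a = 4r.
r = √2·a/4 = 1.4142 × 3.81 / 4 = 1.35 Å.

1.35 Å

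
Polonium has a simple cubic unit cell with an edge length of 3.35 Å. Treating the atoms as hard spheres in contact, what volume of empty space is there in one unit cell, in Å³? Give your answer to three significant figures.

17.9 Å³

In a simple cubic lattice atoms touch along the cell edge, so a = 2r, so r = 0.5000a = 1.675 Å.
V_cell = a³ = 37.60 Å³; V_atoms = 1 × (4/3)πr³ = 19.68 Å³.
Empty space = 37.60 − 19.68 = 17.9 Å³.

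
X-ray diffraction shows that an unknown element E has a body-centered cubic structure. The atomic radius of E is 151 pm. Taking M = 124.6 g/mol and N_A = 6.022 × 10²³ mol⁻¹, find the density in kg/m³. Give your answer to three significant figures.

9760 kg/m³

In a BCC lattice, atoms touch along the body diagonal, so √3·a = 4r, giving a = 348.7 pm = 3.487 × 10^-8 cm.
With Z = 2, ρ = Z·M/(N_A·a³) = 2 × 124.6 / (6.022 × 10²³ × 4.241 × 10^-23) = 9.758 g/cm³ = 9760 kg/m³.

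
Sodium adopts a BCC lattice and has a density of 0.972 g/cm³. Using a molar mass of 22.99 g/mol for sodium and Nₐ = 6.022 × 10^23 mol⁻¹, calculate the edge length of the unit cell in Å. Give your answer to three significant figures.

With Z = 2 atoms per BCC cell, a³ = Z·M/(N_A·ρ) = 2 × 22.99 / (6.022 × 10²³ × 0.9720 g/cm³) = 7.855 × 10^-23 cm³.
a = (7.855 × 10^-23)^(1/3) = 4.283 × 10^-8 cm = 4.28 Å.

4.28 Å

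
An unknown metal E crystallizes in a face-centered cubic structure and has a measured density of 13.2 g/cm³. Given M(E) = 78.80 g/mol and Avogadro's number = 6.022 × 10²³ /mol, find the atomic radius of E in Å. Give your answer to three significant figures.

1.21 Å

For an FCC cell (Z = 4), a³ = Z·M/(N_A·ρ) = 4 × 78.80 / (6.022 × 10²³ × 13.20) = 3.965 × 10^-23 cm³, so a = 3.410 × 10^-8 cm = 3.410 Å.
Atoms touch along the face diagonal, so √2·a = 4r, so r = 0.3536 × a = 1.21 Å.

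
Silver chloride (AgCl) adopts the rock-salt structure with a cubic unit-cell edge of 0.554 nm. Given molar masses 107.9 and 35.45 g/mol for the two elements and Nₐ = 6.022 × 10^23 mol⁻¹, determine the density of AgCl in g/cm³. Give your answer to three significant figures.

5.60 g/cm³

The rock-salt structure contains Z = 4 formula units per cell; M(AgCl) = 107.9 + 35.45 = 143.35 g/mol.
a³ = (5.540 × 10^-8 cm)³ = 1.700 × 10^-22 cm³.
ρ = 4 × 143.35 / (6.022 × 10²³ × 1.700 × 10^-22) = 5.600 g/cm³.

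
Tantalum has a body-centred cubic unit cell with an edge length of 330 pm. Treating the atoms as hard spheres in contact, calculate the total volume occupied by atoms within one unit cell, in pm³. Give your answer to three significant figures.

2.44 × 10^7 pm³

In a BCC lattice atoms touch along the body diagonal, so √3·a = 4r, so r = 0.4330a = 142.9 pm.
V_atoms = Z × (4/3)πr³ = 2 × (4/3)π × (142.9)³ = 2.44 × 10^7 pm³.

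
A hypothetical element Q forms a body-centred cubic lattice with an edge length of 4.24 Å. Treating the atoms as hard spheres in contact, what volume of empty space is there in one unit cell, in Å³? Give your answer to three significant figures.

In a BCC lattice atoms touch along the body diagonal, so √3·a = 4r, so r = 0.4330a = 1.836 Å.
V_cell = a³ = 76.23 Å³; V_atoms = 2 × (4/3)πr³ = 51.85 Å³.
Empty space = 76.23 − 51.85 = 24.4 Å³.

24.4 Å³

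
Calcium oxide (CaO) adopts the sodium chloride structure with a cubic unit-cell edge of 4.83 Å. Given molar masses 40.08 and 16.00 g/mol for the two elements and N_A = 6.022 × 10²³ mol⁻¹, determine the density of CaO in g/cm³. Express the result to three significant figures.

The sodium chloride structure contains Z = 4 formula units per cell; M(CaO) = 40.08 + 16.00 = 56.08 g/mol.
a³ = (4.830 × 10^-8 cm)³ = 1.127 × 10^-22 cm³.
ρ = 4 × 56.08 / (6.022 × 10²³ × 1.127 × 10^-22) = 3.306 g/cm³.

3.31 g/cm³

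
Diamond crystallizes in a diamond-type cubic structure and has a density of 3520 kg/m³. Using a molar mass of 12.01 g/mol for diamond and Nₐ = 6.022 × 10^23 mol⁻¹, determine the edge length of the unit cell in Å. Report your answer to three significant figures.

3.57 Å

With Z = 8 atoms per diamond cubic cell, a³ = Z·M/(N_A·ρ) = 8 × 12.01 / (6.022 × 10²³ × 3.520 g/cm³) = 4.533 × 10^-23 cm³.
a = (4.533 × 10^-23)^(1/3) = 3.565 × 10^-8 cm = 3.57 Å.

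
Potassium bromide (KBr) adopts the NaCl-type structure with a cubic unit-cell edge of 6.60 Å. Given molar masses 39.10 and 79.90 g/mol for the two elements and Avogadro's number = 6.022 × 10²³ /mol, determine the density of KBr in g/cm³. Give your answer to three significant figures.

The NaCl-type structure contains Z = 4 formula units per cell; M(KBr) = 39.10 + 79.90 = 119.0 g/mol.
a³ = (6.600 × 10^-8 cm)³ = 2.875 × 10^-22 cm³.
ρ = 4 × 119.0 / (6.022 × 10²³ × 2.875 × 10^-22) = 2.749 g/cm³.

2.75 g/cm³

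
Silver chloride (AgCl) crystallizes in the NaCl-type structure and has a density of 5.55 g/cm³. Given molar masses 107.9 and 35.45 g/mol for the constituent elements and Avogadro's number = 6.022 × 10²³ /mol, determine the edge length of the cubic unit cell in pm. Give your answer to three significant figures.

556 pm

M(AgCl) = 143.35 g/mol; Z = 4 formula units per cell.
a³ = Z·M/(N_A·ρ) = 4 × 143.35 / (6.022 × 10²³ × 5.55) = 1.716 × 10^-22 cm³, so a = 5.557 × 10^-8 cm = 556 pm.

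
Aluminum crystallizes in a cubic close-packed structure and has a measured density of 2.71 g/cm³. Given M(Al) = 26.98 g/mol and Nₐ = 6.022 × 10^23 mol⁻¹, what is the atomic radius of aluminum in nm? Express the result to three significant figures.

0.143 nm

For an FCC cell (Z = 4), a³ = Z·M/(N_A·ρ) = 4 × 26.98 / (6.022 × 10²³ × 2.710) = 6.613 × 10^-23 cm³, so a = 4.044 × 10^-8 cm = 0.4044 nm.
Atoms touch along the face diagonal, so √2·a = 4r, so r = 0.3536 × a = 0.143 nm.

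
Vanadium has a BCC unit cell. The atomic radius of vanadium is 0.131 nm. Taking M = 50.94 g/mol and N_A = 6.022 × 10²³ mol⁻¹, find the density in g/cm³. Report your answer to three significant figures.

In a BCC lattice, atoms touch along the body diagonal, so √3·a = 4r, giving a = 0.3025 nm = 3.025 × 10^-8 cm.
With Z = 2, ρ = Z·M/(N_A·a³) = 2 × 50.94 / (6.022 × 10²³ × 2.769 × 10^-23) = 6.110 g/cm³.

6.11 g/cm³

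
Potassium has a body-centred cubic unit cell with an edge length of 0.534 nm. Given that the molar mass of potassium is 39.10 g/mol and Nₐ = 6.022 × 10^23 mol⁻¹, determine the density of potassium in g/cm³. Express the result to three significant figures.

0.853 g/cm³

A BCC unit cell contains Z = 2 atoms.
Cell volume: a³ = (0.534 nm)³ = (5.340 × 10^-8 cm)³ = 1.523 × 10^-22 cm³.
ρ = Z·M/(N_A·a³) = 2 × 39.10 / (6.022 × 10²³ × 1.523 × 10^-22) = 0.8528 g/cm³.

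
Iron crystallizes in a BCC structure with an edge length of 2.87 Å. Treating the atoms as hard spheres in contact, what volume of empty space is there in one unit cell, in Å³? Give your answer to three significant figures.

7.56 Å³

In a BCC lattice atoms touch along the body diagonal, so √3·a = 4r, so r = 0.4330a = 1.243 Å.
V_cell = a³ = 23.64 Å³; V_atoms = 2 × (4/3)πr³ = 16.08 Å³.
Empty space = 23.64 − 16.08 = 7.56 Å³.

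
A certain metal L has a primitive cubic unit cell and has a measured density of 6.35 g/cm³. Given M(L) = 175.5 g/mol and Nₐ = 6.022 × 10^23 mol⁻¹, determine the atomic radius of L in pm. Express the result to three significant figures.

179 pm

For a simple cubic cell (Z = 1), a³ = Z·M/(N_A·ρ) = 1 × 175.5 / (6.022 × 10²³ × 6.350) = 4.589 × 10^-23 cm³, so a = 3.580 × 10^-8 cm = 358.0 pm.
Atoms touch along the cell edge, so a = 2r, so r = 0.5000 × a = 179 pm.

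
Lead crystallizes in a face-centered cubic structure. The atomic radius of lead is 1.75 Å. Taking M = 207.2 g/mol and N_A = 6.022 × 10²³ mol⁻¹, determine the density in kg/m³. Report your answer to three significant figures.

In an FCC lattice, atoms touch along the face diagonal, so √2·a = 4r, giving a = 4.950 Å = 4.950 × 10^-8 cm.
With Z = 4, ρ = Z·M/(N_A·a³) = 4 × 207.2 / (6.022 × 10²³ × 1.213 × 10^-22) = 11.35 g/cm³ = 11300 kg/m³.

11300 kg/m³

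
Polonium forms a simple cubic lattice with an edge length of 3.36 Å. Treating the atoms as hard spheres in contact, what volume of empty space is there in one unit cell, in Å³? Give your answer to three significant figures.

18.1 Å³

In a simple cubic lattice atoms touch along the cell edge, so a = 2r, so r = 0.5000a = 1.680 Å.
V_cell = a³ = 37.93 Å³; V_atoms = 1 × (4/3)πr³ = 19.86 Å³.
Empty space = 37.93 − 19.86 = 18.1 Å³.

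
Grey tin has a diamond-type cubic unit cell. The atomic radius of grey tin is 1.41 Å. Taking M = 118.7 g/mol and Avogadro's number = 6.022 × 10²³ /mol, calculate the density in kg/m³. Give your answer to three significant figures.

5710 kg/m³

In a diamond cubic lattice, nearest neighbors lie along the body diagonal with √3·a = 8r, giving a = 6.513 Å = 6.513 × 10^-8 cm.
With Z = 8, ρ = Z·M/(N_A·a³) = 8 × 118.7 / (6.022 × 10²³ × 2.762 × 10^-22) = 5.709 g/cm³ = 5710 kg/m³.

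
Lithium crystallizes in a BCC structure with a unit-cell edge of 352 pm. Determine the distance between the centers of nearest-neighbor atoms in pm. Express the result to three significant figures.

305 pm

In a BCC structure, atoms touch along the body diagonal, so √3·a = 4r; the nearest-neighbor distance equals 2r = 0.8660·a.
d = 0.8660 × 352 = 305 pm.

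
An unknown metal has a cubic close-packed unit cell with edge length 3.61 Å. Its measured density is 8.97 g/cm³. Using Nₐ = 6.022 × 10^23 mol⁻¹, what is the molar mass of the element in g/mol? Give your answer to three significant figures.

63.5 g/mol

An FCC cell has Z = 4 atoms; a = 3.610 × 10^-8 cm.
M = ρ·N_A·a³/Z = 8.97 × 6.022 × 10²³ × 4.705 × 10^-23 / 4 = 63.5 g/mol.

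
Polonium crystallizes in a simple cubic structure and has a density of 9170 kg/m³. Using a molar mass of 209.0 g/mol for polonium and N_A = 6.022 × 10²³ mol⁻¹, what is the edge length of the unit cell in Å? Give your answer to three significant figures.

3.36 Å

With Z = 1 atom per simple cubic cell, a³ = Z·M/(N_A·ρ) = 1 × 209.0 / (6.022 × 10²³ × 9.170 g/cm³) = 3.785 × 10^-23 cm³.
a = (3.785 × 10^-23)^(1/3) = 3.357 × 10^-8 cm = 3.36 Å.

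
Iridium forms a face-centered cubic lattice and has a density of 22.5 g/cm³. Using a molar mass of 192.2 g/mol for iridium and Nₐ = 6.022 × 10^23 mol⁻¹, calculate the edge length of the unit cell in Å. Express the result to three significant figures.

3.84 Å

With Z = 4 atoms per FCC cell, a³ = Z·M/(N_A·ρ) = 4 × 192.2 / (6.022 × 10²³ × 22.50 g/cm³) = 5.674 × 10^-23 cm³.
a = (5.674 × 10^-23)^(1/3) = 3.843 × 10^-8 cm = 3.84 Å.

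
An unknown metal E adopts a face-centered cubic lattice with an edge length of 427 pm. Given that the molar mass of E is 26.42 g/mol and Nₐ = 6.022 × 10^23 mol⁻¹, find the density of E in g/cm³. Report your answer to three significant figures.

2.25 g/cm³

An FCC unit cell contains Z = 4 atoms.
Cell volume: a³ = (427 pm)³ = (4.270 × 10^-8 cm)³ = 7.785 × 10^-23 cm³.
ρ = Z·M/(N_A·a³) = 4 × 26.42 / (6.022 × 10²³ × 7.785 × 10^-23) = 2.254 g/cm³.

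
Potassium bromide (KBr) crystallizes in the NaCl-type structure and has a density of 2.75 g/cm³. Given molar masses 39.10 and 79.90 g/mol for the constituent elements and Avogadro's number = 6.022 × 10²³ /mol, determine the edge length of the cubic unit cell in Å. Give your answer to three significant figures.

M(KBr) = 119.0 g/mol; Z = 4 formula units per cell.
a³ = Z·M/(N_A·ρ) = 4 × 119.0 / (6.022 × 10²³ × 2.75) = 2.874 × 10^-22 cm³, so a = 6.600 × 10^-8 cm = 6.60 Å.

6.60 Å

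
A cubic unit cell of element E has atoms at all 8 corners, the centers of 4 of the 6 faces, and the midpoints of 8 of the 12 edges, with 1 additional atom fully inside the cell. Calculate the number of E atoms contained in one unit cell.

Corner atoms are shared by 8 cells (1/8 each), face atoms by 2 (1/2 each), edge atoms by 4 (1/4 each), interior atoms are unshared.
Net atoms = 8 × 1/8 + 4 × 1/2 + 8 × 1/4 + 1 = 1 + 2 + 2 + 1 = 6.

6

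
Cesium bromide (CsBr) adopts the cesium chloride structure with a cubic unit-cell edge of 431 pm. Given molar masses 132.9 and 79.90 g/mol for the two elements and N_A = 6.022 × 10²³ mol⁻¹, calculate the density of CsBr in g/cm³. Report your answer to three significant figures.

4.41 g/cm³

The cesium chloride structure contains Z = 1 formula unit per cell; M(CsBr) = 132.9 + 79.90 = 212.8 g/mol.
a³ = (4.310 × 10^-8 cm)³ = 8.006 × 10^-23 cm³.
ρ = 1 × 212.8 / (6.022 × 10²³ × 8.006 × 10^-23) = 4.414 g/cm³.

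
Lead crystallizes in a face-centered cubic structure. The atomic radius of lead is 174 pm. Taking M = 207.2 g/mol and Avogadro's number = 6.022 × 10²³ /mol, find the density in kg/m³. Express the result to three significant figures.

In an FCC lattice, atoms touch along the face diagonal, so √2·a = 4r, giving a = 492.1 pm = 4.921 × 10^-8 cm.
With Z = 4, ρ = Z·M/(N_A·a³) = 4 × 207.2 / (6.022 × 10²³ × 1.192 × 10^-22) = 11.55 g/cm³ = 11500 kg/m³.

11500 kg/m³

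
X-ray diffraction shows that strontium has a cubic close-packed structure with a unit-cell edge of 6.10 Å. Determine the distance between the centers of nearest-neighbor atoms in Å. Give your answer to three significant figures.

In an FCC structure, atoms touch along the face diagonal, so √2·a = 4r; the nearest-neighbor distance equals 2r = 0.7071·a.
d = 0.7071 × 6.10 = 4.31 Å.

4.31 Å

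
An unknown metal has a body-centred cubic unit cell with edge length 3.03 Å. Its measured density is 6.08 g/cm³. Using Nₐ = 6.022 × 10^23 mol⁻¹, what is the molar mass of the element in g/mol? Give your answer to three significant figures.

A BCC cell has Z = 2 atoms; a = 3.030 × 10^-8 cm.
M = ρ·N_A·a³/Z = 6.08 × 6.022 × 10²³ × 2.782 × 10^-23 / 2 = 50.9 g/mol.

50.9 g/mol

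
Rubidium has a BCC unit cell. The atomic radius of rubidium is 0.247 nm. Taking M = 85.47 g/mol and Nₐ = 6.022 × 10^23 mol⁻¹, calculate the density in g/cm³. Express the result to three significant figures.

In a BCC lattice, atoms touch along the body diagonal, so √3·a = 4r, giving a = 0.5704 nm = 5.704 × 10^-8 cm.
With Z = 2, ρ = Z·M/(N_A·a³) = 2 × 85.47 / (6.022 × 10²³ × 1.856 × 10^-22) = 1.529 g/cm³.

1.53 g/cm³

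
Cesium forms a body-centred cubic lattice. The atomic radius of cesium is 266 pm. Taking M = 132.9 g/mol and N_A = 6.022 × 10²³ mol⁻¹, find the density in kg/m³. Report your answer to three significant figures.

1900 kg/m³

In a BCC lattice, atoms touch along the body diagonal, so √3·a = 4r, giving a = 614.3 pm = 6.143 × 10^-8 cm.
With Z = 2, ρ = Z·M/(N_A·a³) = 2 × 132.9 / (6.022 × 10²³ × 2.318 × 10^-22) = 1.904 g/cm³ = 1900 kg/m³.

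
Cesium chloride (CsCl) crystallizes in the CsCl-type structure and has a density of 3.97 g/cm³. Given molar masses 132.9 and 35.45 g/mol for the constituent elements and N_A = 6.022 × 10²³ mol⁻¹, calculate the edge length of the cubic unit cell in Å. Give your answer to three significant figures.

M(CsCl) = 168.35 g/mol; Z = 1 formula unit per cell.
a³ = Z·M/(N_A·ρ) = 1 × 168.35 / (6.022 × 10²³ × 3.97) = 7.042 × 10^-23 cm³, so a = 4.129 × 10^-8 cm = 4.13 Å.

4.13 Å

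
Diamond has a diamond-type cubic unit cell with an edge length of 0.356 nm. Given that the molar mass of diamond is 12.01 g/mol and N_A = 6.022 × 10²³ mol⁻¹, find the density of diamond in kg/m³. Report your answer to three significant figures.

3540 kg/m³

A diamond cubic unit cell contains Z = 8 atoms.
Cell volume: a³ = (0.356 nm)³ = (3.560 × 10^-8 cm)³ = 4.512 × 10^-23 cm³.
ρ = Z·M/(N_A·a³) = 8 × 12.01 / (6.022 × 10²³ × 4.512 × 10^-23) = 3.536 g/cm³ = 3540 kg/m³.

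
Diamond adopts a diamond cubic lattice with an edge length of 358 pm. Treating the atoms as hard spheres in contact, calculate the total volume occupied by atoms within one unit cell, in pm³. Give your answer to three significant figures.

In a diamond cubic lattice nearest neighbors lie along the body diagonal with √3·a = 8r, so r = 0.2165a = 77.51 pm.
V_atoms = Z × (4/3)πr³ = 8 × (4/3)π × (77.51)³ = 1.56 × 10^7 pm³.

1.56 × 10^7 pm³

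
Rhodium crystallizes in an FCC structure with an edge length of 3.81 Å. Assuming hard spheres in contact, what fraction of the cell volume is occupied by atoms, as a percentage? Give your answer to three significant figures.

74.0%

In an FCC lattice atoms touch along the face diagonal, so √2·a = 4r, so r = 0.3536a = 1.347 Å.
Packing fraction = Z·(4/3)πr³ / a³ = 4 × (4/3)π × (1.347)³ / (3.81)³ = 0.7405 = 74.0%.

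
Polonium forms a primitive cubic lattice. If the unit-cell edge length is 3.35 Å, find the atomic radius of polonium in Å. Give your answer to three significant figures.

In a simple cubic lattice, atoms touch along the cell edge, so a = 2r.
r = a/2 = 3.35/2 = 1.68 Å.

1.68 Å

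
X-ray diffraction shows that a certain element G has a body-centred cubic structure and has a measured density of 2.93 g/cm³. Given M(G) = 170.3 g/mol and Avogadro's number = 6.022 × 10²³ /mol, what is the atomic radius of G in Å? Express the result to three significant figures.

2.50 Å

For a BCC cell (Z = 2), a³ = Z·M/(N_A·ρ) = 2 × 170.3 / (6.022 × 10²³ × 2.930) = 1.930 × 10^-22 cm³, so a = 5.779 × 10^-8 cm = 5.779 Å.
Atoms touch along the body diagonal, so √3·a = 4r, so r = 0.4330 × a = 2.50 Å.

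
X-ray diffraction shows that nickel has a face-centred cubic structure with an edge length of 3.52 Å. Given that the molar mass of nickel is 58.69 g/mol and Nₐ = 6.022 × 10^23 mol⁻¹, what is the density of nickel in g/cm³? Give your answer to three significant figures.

8.94 g/cm³

An FCC unit cell contains Z = 4 atoms.
Cell volume: a³ = (3.52 Å)³ = (3.520 × 10^-8 cm)³ = 4.361 × 10^-23 cm³.
ρ = Z·M/(N_A·a³) = 4 × 58.69 / (6.022 × 10²³ × 4.361 × 10^-23) = 8.938 g/cm³.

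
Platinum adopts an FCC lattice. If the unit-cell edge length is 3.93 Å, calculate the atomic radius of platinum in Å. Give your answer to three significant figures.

In an FCC lattice, atoms touch along the face diagonal, so √2·a = 4r.
r = √2·a/4 = 1.4142 × 3.93 / 4 = 1.39 Å.

1.39 Å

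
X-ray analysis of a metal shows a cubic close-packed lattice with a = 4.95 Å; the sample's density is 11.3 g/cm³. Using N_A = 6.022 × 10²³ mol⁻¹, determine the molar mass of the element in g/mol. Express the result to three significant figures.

An FCC cell has Z = 4 atoms; a = 4.950 × 10^-8 cm.
M = ρ·N_A·a³/Z = 11.3 × 6.022 × 10²³ × 1.213 × 10^-22 / 4 = 206 g/mol.

206 g/mol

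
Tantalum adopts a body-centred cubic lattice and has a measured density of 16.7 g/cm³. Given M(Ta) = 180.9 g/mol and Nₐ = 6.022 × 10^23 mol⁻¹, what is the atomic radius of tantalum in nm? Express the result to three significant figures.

0.143 nm

For a BCC cell (Z = 2), a³ = Z·M/(N_A·ρ) = 2 × 180.9 / (6.022 × 10²³ × 16.70) = 3.598 × 10^-23 cm³, so a = 3.301 × 10^-8 cm = 0.3301 nm.
Atoms touch along the body diagonal, so √3·a = 4r, so r = 0.4330 × a = 0.143 nm.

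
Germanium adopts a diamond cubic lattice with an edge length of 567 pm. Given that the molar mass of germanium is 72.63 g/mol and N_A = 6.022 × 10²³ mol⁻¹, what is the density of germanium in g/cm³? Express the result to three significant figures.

A diamond cubic unit cell contains Z = 8 atoms.
Cell volume: a³ = (567 pm)³ = (5.670 × 10^-8 cm)³ = 1.823 × 10^-22 cm³.
ρ = Z·M/(N_A·a³) = 8 × 72.63 / (6.022 × 10²³ × 1.823 × 10^-22) = 5.293 g/cm³.

5.29 g/cm³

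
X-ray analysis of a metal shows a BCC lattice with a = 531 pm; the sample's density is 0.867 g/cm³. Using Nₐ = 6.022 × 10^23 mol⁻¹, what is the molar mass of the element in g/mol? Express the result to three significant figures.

39.1 g/mol

A BCC cell has Z = 2 atoms; a = 5.310 × 10^-8 cm.
M = ρ·N_A·a³/Z = 0.867 × 6.022 × 10²³ × 1.497 × 10^-22 / 2 = 39.1 g/mol.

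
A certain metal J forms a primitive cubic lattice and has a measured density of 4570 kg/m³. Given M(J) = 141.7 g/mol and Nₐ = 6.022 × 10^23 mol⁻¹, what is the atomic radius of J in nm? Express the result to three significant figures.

For a simple cubic cell (Z = 1), a³ = Z·M/(N_A·ρ) = 1 × 141.7 / (6.022 × 10²³ × 4.570) = 5.149 × 10^-23 cm³, so a = 3.720 × 10^-8 cm = 0.3720 nm.
Atoms touch along the cell edge, so a = 2r, so r = 0.5000 × a = 0.186 nm.

0.186 nm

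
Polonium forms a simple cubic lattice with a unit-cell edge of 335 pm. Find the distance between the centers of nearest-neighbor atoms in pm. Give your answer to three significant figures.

In a simple cubic structure, atoms touch along the cell edge, so a = 2r; the nearest-neighbor distance equals 2r = 1.000·a.
d = 1.000 × 335 = 335 pm.

335 pm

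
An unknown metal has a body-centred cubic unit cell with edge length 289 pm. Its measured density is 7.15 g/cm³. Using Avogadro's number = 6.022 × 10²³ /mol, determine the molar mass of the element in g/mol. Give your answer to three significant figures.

A BCC cell has Z = 2 atoms; a = 2.890 × 10^-8 cm.
M = ρ·N_A·a³/Z = 7.15 × 6.022 × 10²³ × 2.414 × 10^-23 / 2 = 52.0 g/mol.

52.0 g/mol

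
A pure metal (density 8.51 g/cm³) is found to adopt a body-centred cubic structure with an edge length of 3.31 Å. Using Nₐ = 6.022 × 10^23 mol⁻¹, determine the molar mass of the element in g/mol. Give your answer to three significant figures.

92.9 g/mol

A BCC cell has Z = 2 atoms; a = 3.310 × 10^-8 cm.
M = ρ·N_A·a³/Z = 8.51 × 6.022 × 10²³ × 3.626 × 10^-23 / 2 = 92.9 g/mol.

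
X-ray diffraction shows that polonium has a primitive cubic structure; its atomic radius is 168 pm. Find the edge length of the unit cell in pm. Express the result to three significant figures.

336 pm

In a simple cubic lattice, atoms touch along the cell edge, so a = 2r.
a = 2r = 2 × 168 = 336 pm.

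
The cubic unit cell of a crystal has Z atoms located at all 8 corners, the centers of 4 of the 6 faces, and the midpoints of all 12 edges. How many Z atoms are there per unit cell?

Corner atoms are shared by 8 cells (1/8 each), face atoms by 2 (1/2 each), edge atoms by 4 (1/4 each).
Net atoms = 8 × 1/8 + 4 × 1/2 + 12 × 1/4 = 1 + 2 + 3 = 6.

6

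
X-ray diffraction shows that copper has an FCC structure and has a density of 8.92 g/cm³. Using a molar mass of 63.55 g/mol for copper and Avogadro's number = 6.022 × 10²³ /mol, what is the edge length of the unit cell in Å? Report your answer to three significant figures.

3.62 Å

With Z = 4 atoms per FCC cell, a³ = Z·M/(N_A·ρ) = 4 × 63.55 / (6.022 × 10²³ × 8.920 g/cm³) = 4.732 × 10^-23 cm³.
a = (4.732 × 10^-23)^(1/3) = 3.617 × 10^-8 cm = 3.62 Å.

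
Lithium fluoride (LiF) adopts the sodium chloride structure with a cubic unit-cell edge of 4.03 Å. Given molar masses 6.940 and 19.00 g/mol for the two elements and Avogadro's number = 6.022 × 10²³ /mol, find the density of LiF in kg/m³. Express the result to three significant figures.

The sodium chloride structure contains Z = 4 formula units per cell; M(LiF) = 6.940 + 19.00 = 25.94 g/mol.
a³ = (4.030 × 10^-8 cm)³ = 6.545 × 10^-23 cm³.
ρ = 4 × 25.94 / (6.022 × 10²³ × 6.545 × 10^-23) = 2.633 g/cm³ = 2630 kg/m³.

2630 kg/m³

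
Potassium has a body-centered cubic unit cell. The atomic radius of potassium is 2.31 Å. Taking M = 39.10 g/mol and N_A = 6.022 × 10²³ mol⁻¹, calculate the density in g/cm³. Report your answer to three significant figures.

0.855 g/cm³

In a BCC lattice, atoms touch along the body diagonal, so √3·a = 4r, giving a = 5.335 Å = 5.335 × 10^-8 cm.
With Z = 2, ρ = Z·M/(N_A·a³) = 2 × 39.10 / (6.022 × 10²³ × 1.518 × 10^-22) = 0.8553 g/cm³.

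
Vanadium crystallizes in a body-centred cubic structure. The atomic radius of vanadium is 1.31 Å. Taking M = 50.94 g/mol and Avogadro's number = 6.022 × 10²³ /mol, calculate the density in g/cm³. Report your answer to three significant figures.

6.11 g/cm³

In a BCC lattice, atoms touch along the body diagonal, so √3·a = 4r, giving a = 3.025 Å = 3.025 × 10^-8 cm.
With Z = 2, ρ = Z·M/(N_A·a³) = 2 × 50.94 / (6.022 × 10²³ × 2.769 × 10^-23) = 6.110 g/cm³.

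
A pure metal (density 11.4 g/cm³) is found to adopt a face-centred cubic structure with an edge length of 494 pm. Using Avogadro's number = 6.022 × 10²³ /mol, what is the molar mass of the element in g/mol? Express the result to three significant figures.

An FCC cell has Z = 4 atoms; a = 4.940 × 10^-8 cm.
M = ρ·N_A·a³/Z = 11.4 × 6.022 × 10²³ × 1.206 × 10^-22 / 4 = 207 g/mol.

207 g/mol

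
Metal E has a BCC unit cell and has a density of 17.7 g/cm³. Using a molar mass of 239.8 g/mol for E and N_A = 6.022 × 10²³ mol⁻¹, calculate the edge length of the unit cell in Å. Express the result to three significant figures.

3.56 Å

With Z = 2 atoms per BCC cell, a³ = Z·M/(N_A·ρ) = 2 × 239.8 / (6.022 × 10²³ × 17.70 g/cm³) = 4.500 × 10^-23 cm³.
a = (4.500 × 10^-23)^(1/3) = 3.557 × 10^-8 cm = 3.56 Å.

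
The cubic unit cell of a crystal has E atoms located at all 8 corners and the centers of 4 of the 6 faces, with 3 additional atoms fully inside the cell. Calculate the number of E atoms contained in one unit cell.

Corner atoms are shared by 8 cells (1/8 each), face atoms by 2 (1/2 each), interior atoms are unshared.
Net atoms = 8 × 1/8 + 4 × 1/2 + 3 = 1 + 2 + 3 = 6.

6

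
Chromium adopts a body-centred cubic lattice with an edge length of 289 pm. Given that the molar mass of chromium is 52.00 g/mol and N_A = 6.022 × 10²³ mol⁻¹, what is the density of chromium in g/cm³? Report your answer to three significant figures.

7.15 g/cm³

A BCC unit cell contains Z = 2 atoms.
Cell volume: a³ = (289 pm)³ = (2.890 × 10^-8 cm)³ = 2.414 × 10^-23 cm³.
ρ = Z·M/(N_A·a³) = 2 × 52.00 / (6.022 × 10²³ × 2.414 × 10^-23) = 7.155 g/cm³.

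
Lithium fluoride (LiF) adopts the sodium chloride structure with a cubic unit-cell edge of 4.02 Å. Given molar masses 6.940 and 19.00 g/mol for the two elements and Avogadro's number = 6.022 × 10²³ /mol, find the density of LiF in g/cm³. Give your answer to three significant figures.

The sodium chloride structure contains Z = 4 formula units per cell; M(LiF) = 6.940 + 19.00 = 25.94 g/mol.
a³ = (4.020 × 10^-8 cm)³ = 6.496 × 10^-23 cm³.
ρ = 4 × 25.94 / (6.022 × 10²³ × 6.496 × 10^-23) = 2.652 g/cm³.

2.65 g/cm³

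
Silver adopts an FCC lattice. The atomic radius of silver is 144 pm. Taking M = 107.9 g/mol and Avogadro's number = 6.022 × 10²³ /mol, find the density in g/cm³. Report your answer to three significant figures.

10.6 g/cm³

In an FCC lattice, atoms touch along the face diagonal, so √2·a = 4r, giving a = 407.3 pm = 4.073 × 10^-8 cm.
With Z = 4, ρ = Z·M/(N_A·a³) = 4 × 107.9 / (6.022 × 10²³ × 6.757 × 10^-23) = 10.61 g/cm³.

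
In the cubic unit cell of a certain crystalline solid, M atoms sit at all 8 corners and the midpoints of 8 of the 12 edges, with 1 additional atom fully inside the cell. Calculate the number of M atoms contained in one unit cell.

4

Corner atoms are shared by 8 cells (1/8 each), edge atoms by 4 (1/4 each), interior atoms are unshared.
Net atoms = 8 × 1/8 + 8 × 1/4 + 1 = 1 + 2 + 1 = 4.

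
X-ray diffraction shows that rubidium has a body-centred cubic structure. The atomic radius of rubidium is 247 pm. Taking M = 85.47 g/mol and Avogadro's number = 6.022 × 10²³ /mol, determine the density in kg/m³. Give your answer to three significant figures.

In a BCC lattice, atoms touch along the body diagonal, so √3·a = 4r, giving a = 570.4 pm = 5.704 × 10^-8 cm.
With Z = 2, ρ = Z·M/(N_A·a³) = 2 × 85.47 / (6.022 × 10²³ × 1.856 × 10^-22) = 1.529 g/cm³ = 1530 kg/m³.

1530 kg/m³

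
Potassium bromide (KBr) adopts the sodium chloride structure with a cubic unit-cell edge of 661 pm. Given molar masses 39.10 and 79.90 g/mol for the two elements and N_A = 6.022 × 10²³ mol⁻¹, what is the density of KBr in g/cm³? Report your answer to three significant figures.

The sodium chloride structure contains Z = 4 formula units per cell; M(KBr) = 39.10 + 79.90 = 119.0 g/mol.
a³ = (6.610 × 10^-8 cm)³ = 2.888 × 10^-22 cm³.
ρ = 4 × 119.0 / (6.022 × 10²³ × 2.888 × 10^-22) = 2.737 g/cm³.

2.74 g/cm³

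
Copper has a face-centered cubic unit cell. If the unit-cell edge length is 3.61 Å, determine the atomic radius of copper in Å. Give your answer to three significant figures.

1.28 Å

In an FCC lattice, atoms touch along the face diagonal, so √2·a = 4r.
r = √2·a/4 = 1.4142 × 3.61 / 4 = 1.28 Å.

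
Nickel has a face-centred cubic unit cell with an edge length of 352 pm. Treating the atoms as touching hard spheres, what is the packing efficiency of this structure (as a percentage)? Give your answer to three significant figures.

In an FCC lattice atoms touch along the face diagonal, so √2·a = 4r, so r = 0.3536a = 124.5 pm.
Packing fraction = Z·(4/3)πr³ / a³ = 4 × (4/3)π × (124.5)³ / (352)³ = 0.7405 = 74.0%.

74.0%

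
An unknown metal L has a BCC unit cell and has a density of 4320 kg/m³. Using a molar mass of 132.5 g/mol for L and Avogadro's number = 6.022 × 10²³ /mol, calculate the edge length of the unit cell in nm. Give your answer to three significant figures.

0.467 nm

With Z = 2 atoms per BCC cell, a³ = Z·M/(N_A·ρ) = 2 × 132.5 / (6.022 × 10²³ × 4.320 g/cm³) = 1.019 × 10^-22 cm³.
a = (1.019 × 10^-22)^(1/3) = 4.670 × 10^-8 cm = 0.467 nm.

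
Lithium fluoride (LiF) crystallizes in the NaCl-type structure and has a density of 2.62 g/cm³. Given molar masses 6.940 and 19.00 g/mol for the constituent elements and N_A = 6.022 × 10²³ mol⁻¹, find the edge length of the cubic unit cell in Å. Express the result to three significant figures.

4.04 Å

M(LiF) = 25.94 g/mol; Z = 4 formula units per cell.
a³ = Z·M/(N_A·ρ) = 4 × 25.94 / (6.022 × 10²³ × 2.62) = 6.576 × 10^-23 cm³, so a = 4.036 × 10^-8 cm = 4.04 Å.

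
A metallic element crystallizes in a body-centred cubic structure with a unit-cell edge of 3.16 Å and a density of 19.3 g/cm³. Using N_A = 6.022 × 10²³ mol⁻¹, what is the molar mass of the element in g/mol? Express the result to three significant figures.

183 g/mol

A BCC cell has Z = 2 atoms; a = 3.160 × 10^-8 cm.
M = ρ·N_A·a³/Z = 19.3 × 6.022 × 10²³ × 3.155 × 10^-23 / 2 = 183 g/mol.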